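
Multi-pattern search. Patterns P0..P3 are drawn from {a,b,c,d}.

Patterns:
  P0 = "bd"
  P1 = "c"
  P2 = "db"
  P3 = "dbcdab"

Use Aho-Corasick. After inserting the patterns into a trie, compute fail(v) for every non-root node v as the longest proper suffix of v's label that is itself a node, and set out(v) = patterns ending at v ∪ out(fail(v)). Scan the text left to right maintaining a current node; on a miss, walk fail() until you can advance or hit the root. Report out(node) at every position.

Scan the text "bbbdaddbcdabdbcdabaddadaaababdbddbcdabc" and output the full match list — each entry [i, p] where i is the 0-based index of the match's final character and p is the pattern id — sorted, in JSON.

Build:
Trie (insert patterns):
  0='ε' goto b→1 c→3 d→4
  1='b' goto d→2
  2='bd' goto ·  [P0 ends]
  3='c' goto ·  [P1 ends]
  4='d' goto b→5
  5='db' goto c→6  [P2 ends]
  6='dbc' goto d→7
  7='dbcd' goto a→8
  8='dbcda' goto b→9
  9='dbcdab' goto ·  [P3 ends]

Failure links (BFS by depth):
  n1('b'): parent n0 fail=0; on 'b' 0 → fail=0;  out ∅∪∅=∅
  n3('c'): parent n0 fail=0; on 'c' 0 → fail=0;  out {1}∪∅={1}
  n4('d'): parent n0 fail=0; on 'd' 0 → fail=0;  out ∅∪∅=∅
  n2('bd'): parent n1 fail=0; on 'd' 0 → fail=4;  out {0}∪∅={0}
  n5('db'): parent n4 fail=0; on 'b' 0 → fail=1;  out {2}∪∅={2}
  n6('dbc'): parent n5 fail=1; on 'c' 1→0 → fail=3;  out ∅∪{1}={1}
  n7('dbcd'): parent n6 fail=3; on 'd' 3→0 → fail=4;  out ∅∪∅=∅
  n8('dbcda'): parent n7 fail=4; on 'a' 4→0 → fail=0;  out ∅∪∅=∅
  n9('dbcdab'): parent n8 fail=0; on 'b' 0 → fail=1;  out {3}∪∅={3}

Scan:
pos 0 'b': at 1
pos 1 'b': at 1 (via fail)
pos 2 'b': at 1 (via fail)
pos 3 'd': at 2  → match P0@[2:3]
pos 4 'a': at 0 (via fail)
pos 5 'd': at 4
pos 6 'd': at 4 (via fail)
pos 7 'b': at 5  → match P2@[6:7]
pos 8 'c': at 6  → match P1@[8:8]
pos 9 'd': at 7
pos 10 'a': at 8
pos 11 'b': at 9  → match P3@[6:11]
pos 12 'd': at 2 (via fail)  → match P0@[11:12]
pos 13 'b': at 5 (via fail)  → match P2@[12:13]
pos 14 'c': at 6  → match P1@[14:14]
pos 15 'd': at 7
pos 16 'a': at 8
pos 17 'b': at 9  → match P3@[12:17]
pos 18 'a': at 0 (via fail)
pos 19 'd': at 4
pos 20 'd': at 4 (via fail)
pos 21 'a': at 0 (via fail)
pos 22 'd': at 4
pos 23 'a': at 0 (via fail)
pos 24 'a': at 0
pos 25 'a': at 0
pos 26 'b': at 1
pos 27 'a': at 0 (via fail)
pos 28 'b': at 1
pos 29 'd': at 2  → match P0@[28:29]
pos 30 'b': at 5 (via fail)  → match P2@[29:30]
pos 31 'd': at 2 (via fail)  → match P0@[30:31]
pos 32 'd': at 4 (via fail)
pos 33 'b': at 5  → match P2@[32:33]
pos 34 'c': at 6  → match P1@[34:34]
pos 35 'd': at 7
pos 36 'a': at 8
pos 37 'b': at 9  → match P3@[32:37]
pos 38 'c': at 3 (via fail)  → match P1@[38:38]

Result: [[3,0],[7,2],[8,1],[11,3],[12,0],[13,2],[14,1],[17,3],[29,0],[30,2],[31,0],[33,2],[34,1],[37,3],[38,1]]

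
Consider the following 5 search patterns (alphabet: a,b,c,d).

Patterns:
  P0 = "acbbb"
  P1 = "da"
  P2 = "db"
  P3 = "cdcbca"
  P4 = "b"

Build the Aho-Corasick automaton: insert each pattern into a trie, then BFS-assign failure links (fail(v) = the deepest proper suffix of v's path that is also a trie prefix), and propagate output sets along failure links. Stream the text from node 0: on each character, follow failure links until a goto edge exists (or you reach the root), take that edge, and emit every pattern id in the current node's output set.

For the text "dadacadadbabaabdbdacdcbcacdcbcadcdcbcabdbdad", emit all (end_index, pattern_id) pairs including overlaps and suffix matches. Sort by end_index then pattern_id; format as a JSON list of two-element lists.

Construct AC machine:
Trie (insert patterns):
  n0 'ε': a→1 b→15 c→9 d→6
  n1 'a': c→2
  n2 'ac': b→3
  n3 'acb': b→4
  n4 'acbb': b→5
  n5 'acbbb': ·  [P0 ends]
  n6 'd': a→7 b→8
  n7 'da': ·  [P1 ends]
  n8 'db': ·  [P2 ends]
  n9 'c': d→10
  n10 'cd': c→11
  n11 'cdc': b→12
  n12 'cdcb': c→13
  n13 'cdcbc': a→14
  n14 'cdcbca': ·  [P3 ends]
  n15 'b': ·  [P4 ends]

Failure links (BFS by depth):
  fail(1) 'a': from fail(0)=0 chase 'a': 0 ⇒ 0;  out=∅∪out(0)=∅
  fail(6) 'd': from fail(0)=0 chase 'd': 0 ⇒ 0;  out=∅∪out(0)=∅
  fail(9) 'c': from fail(0)=0 chase 'c': 0 ⇒ 0;  out=∅∪out(0)=∅
  fail(15) 'b': from fail(0)=0 chase 'b': 0 ⇒ 0;  out={4}∪out(0)={4}
  fail(2) 'ac': from fail(1)=0 chase 'c': 0 ⇒ 9;  out=∅∪out(9)=∅
  fail(7) 'da': from fail(6)=0 chase 'a': 0 ⇒ 1;  out={1}∪out(1)={1}
  fail(8) 'db': from fail(6)=0 chase 'b': 0 ⇒ 15;  out={2}∪out(15)={2,4}
  fail(10) 'cd': from fail(9)=0 chase 'd': 0 ⇒ 6;  out=∅∪out(6)=∅
  fail(3) 'acb': from fail(2)=9 chase 'b': 9→0 ⇒ 15;  out=∅∪out(15)={4}
  fail(11) 'cdc': from fail(10)=6 chase 'c': 6→0 ⇒ 9;  out=∅∪out(9)=∅
  fail(4) 'acbb': from fail(3)=15 chase 'b': 15→0 ⇒ 15;  out=∅∪out(15)={4}
  fail(12) 'cdcb': from fail(11)=9 chase 'b': 9→0 ⇒ 15;  out=∅∪out(15)={4}
  fail(5) 'acbbb': from fail(4)=15 chase 'b': 15→0 ⇒ 15;  out={0}∪out(15)={0,4}
  fail(13) 'cdcbc': from fail(12)=15 chase 'c': 15→0 ⇒ 9;  out=∅∪out(9)=∅
  fail(14) 'cdcbca': from fail(13)=9 chase 'a': 9→0 ⇒ 1;  out={3}∪out(1)={3}

Text stream:
[0] read 'd'  n0⇒n6
[1] read 'a'  n6⇒n7  emit P1@[0:1]
[2] read 'd'  n7⇒n6 ·f
[3] read 'a'  n6⇒n7  emit P1@[2:3]
[4] read 'c'  n7⇒n2 ·f
[5] read 'a'  n2⇒n1 ·f
[6] read 'd'  n1⇒n6 ·f
[7] read 'a'  n6⇒n7  emit P1@[6:7]
[8] read 'd'  n7⇒n6 ·f
[9] read 'b'  n6⇒n8  emit P2@[8:9],P4@[9:9]
[10] read 'a'  n8⇒n1 ·f
[11] read 'b'  n1⇒n15 ·f  emit P4@[11:11]
[12] read 'a'  n15⇒n1 ·f
[13] read 'a'  n1⇒n1 ·f
[14] read 'b'  n1⇒n15 ·f  emit P4@[14:14]
[15] read 'd'  n15⇒n6 ·f
[16] read 'b'  n6⇒n8  emit P2@[15:16],P4@[16:16]
[17] read 'd'  n8⇒n6 ·f
[18] read 'a'  n6⇒n7  emit P1@[17:18]
[19] read 'c'  n7⇒n2 ·f
[20] read 'd'  n2⇒n10 ·f
[21] read 'c'  n10⇒n11
[22] read 'b'  n11⇒n12  emit P4@[22:22]
[23] read 'c'  n12⇒n13
[24] read 'a'  n13⇒n14  emit P3@[19:24]
[25] read 'c'  n14⇒n2 ·f
[26] read 'd'  n2⇒n10 ·f
[27] read 'c'  n10⇒n11
[28] read 'b'  n11⇒n12  emit P4@[28:28]
[29] read 'c'  n12⇒n13
[30] read 'a'  n13⇒n14  emit P3@[25:30]
[31] read 'd'  n14⇒n6 ·f
[32] read 'c'  n6⇒n9 ·f
[33] read 'd'  n9⇒n10
[34] read 'c'  n10⇒n11
[35] read 'b'  n11⇒n12  emit P4@[35:35]
[36] read 'c'  n12⇒n13
[37] read 'a'  n13⇒n14  emit P3@[32:37]
[38] read 'b'  n14⇒n15 ·f  emit P4@[38:38]
[39] read 'd'  n15⇒n6 ·f
[40] read 'b'  n6⇒n8  emit P2@[39:40],P4@[40:40]
[41] read 'd'  n8⇒n6 ·f
[42] read 'a'  n6⇒n7  emit P1@[41:42]
[43] read 'd'  n7⇒n6 ·f

Matches: [[1,1],[3,1],[7,1],[9,2],[9,4],[11,4],[14,4],[16,2],[16,4],[18,1],[22,4],[24,3],[28,4],[30,3],[35,4],[37,3],[38,4],[40,2],[40,4],[42,1]]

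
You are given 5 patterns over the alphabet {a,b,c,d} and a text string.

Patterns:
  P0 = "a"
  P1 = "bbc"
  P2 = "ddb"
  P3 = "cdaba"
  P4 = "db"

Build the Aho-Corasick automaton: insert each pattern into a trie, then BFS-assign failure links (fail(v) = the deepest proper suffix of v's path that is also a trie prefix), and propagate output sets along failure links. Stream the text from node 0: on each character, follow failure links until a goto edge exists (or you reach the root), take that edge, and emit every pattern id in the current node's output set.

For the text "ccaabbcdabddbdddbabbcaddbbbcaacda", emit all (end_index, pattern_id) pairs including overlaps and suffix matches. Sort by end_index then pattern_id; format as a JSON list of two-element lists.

Build automaton:
Trie nodes:
  0='ε' goto a→1 b→2 c→8 d→5
  1='a' goto ·  ←P0
  2='b' goto b→3
  3='bb' goto c→4
  4='bbc' goto ·  ←P1
  5='d' goto b→13 d→6
  6='dd' goto b→7
  7='ddb' goto ·  ←P2
  8='c' goto d→9
  9='cd' goto a→10
  10='cda' goto b→11
  11='cdab' goto a→12
  12='cdaba' goto ·  ←P3
  13='db' goto ·  ←P4

Failure links (BFS by depth):
  fail(1) 'a': from fail(0)=0 chase 'a': 0 ⇒ 0;  out={0}∪out(0)={0}
  fail(2) 'b': from fail(0)=0 chase 'b': 0 ⇒ 0;  out=∅∪out(0)=∅
  fail(5) 'd': from fail(0)=0 chase 'd': 0 ⇒ 0;  out=∅∪out(0)=∅
  fail(8) 'c': from fail(0)=0 chase 'c': 0 ⇒ 0;  out=∅∪out(0)=∅
  fail(3) 'bb': from fail(2)=0 chase 'b': 0 ⇒ 2;  out=∅∪out(2)=∅
  fail(6) 'dd': from fail(5)=0 chase 'd': 0 ⇒ 5;  out=∅∪out(5)=∅
  fail(9) 'cd': from fail(8)=0 chase 'd': 0 ⇒ 5;  out=∅∪out(5)=∅
  fail(13) 'db': from fail(5)=0 chase 'b': 0 ⇒ 2;  out={4}∪out(2)={4}
  fail(4) 'bbc': from fail(3)=2 chase 'c': 2→0 ⇒ 8;  out={1}∪out(8)={1}
  fail(7) 'ddb': from fail(6)=5 chase 'b': 5 ⇒ 13;  out={2}∪out(13)={2,4}
  fail(10) 'cda': from fail(9)=5 chase 'a': 5→0 ⇒ 1;  out=∅∪out(1)={0}
  fail(11) 'cdab': from fail(10)=1 chase 'b': 1→0 ⇒ 2;  out=∅∪out(2)=∅
  fail(12) 'cdaba': from fail(11)=2 chase 'a': 2→0 ⇒ 1;  out={3}∪out(1)={0,3}

Text stream:
pos 0 'c': at 8
pos 1 'c': at 8 ·f
pos 2 'a': at 1 ·f  → match P0@[2:2]
pos 3 'a': at 1 ·f  → match P0@[3:3]
pos 4 'b': at 2 ·f
pos 5 'b': at 3
pos 6 'c': at 4  → match P1@[4:6]
pos 7 'd': at 9 ·f
pos 8 'a': at 10  → match P0@[8:8]
pos 9 'b': at 11
pos 10 'd': at 5 ·f
pos 11 'd': at 6
pos 12 'b': at 7  → match P2@[10:12],P4@[11:12]
pos 13 'd': at 5 ·f
pos 14 'd': at 6
pos 15 'd': at 6 ·f
pos 16 'b': at 7  → match P2@[14:16],P4@[15:16]
pos 17 'a': at 1 ·f  → match P0@[17:17]
pos 18 'b': at 2 ·f
pos 19 'b': at 3
pos 20 'c': at 4  → match P1@[18:20]
pos 21 'a': at 1 ·f  → match P0@[21:21]
pos 22 'd': at 5 ·f
pos 23 'd': at 6
pos 24 'b': at 7  → match P2@[22:24],P4@[23:24]
pos 25 'b': at 3 ·f
pos 26 'b': at 3 ·f
pos 27 'c': at 4  → match P1@[25:27]
pos 28 'a': at 1 ·f  → match P0@[28:28]
pos 29 'a': at 1 ·f  → match P0@[29:29]
pos 30 'c': at 8 ·f
pos 31 'd': at 9
pos 32 'a': at 10  → match P0@[32:32]

Matches: [[2,0],[3,0],[6,1],[8,0],[12,2],[12,4],[16,2],[16,4],[17,0],[20,1],[21,0],[24,2],[24,4],[27,1],[28,0],[29,0],[32,0]]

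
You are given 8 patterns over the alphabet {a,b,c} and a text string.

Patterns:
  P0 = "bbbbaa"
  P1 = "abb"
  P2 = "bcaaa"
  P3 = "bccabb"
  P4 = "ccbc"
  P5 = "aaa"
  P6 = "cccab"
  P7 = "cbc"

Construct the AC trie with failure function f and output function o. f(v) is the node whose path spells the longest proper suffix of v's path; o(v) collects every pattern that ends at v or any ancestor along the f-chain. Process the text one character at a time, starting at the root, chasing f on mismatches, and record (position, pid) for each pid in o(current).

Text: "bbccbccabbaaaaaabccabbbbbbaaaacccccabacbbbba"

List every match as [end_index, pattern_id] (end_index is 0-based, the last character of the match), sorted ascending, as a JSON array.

Build:
Trie (insert patterns):
  n0 'ε': a→7 b→1 c→18
  n1 'b': b→2 c→10
  n2 'bb': b→3
  n3 'bbb': b→4
  n4 'bbbb': a→5
  n5 'bbbba': a→6
  n6 'bbbbaa': ·  ←P0
  n7 'a': a→22 b→8
  n8 'ab': b→9
  n9 'abb': ·  ←P1
  n10 'bc': a→11 c→14
  n11 'bca': a→12
  n12 'bcaa': a→13
  n13 'bcaaa': ·  ←P2
  n14 'bcc': a→15
  n15 'bcca': b→16
  n16 'bccab': b→17
  n17 'bccabb': ·  ←P3
  n18 'c': b→27 c→19
  n19 'cc': b→20 c→24
  n20 'ccb': c→21
  n21 'ccbc': ·  ←P4
  n22 'aa': a→23
  n23 'aaa': ·  ←P5
  n24 'ccc': a→25
  n25 'ccca': b→26
  n26 'cccab': ·  ←P6
  n27 'cb': c→28
  n28 'cbc': ·  ←P7

Failure links (BFS by depth):
  n1('b'): parent n0 fail=0; on 'b' 0 → fail=0;  out ∅∪∅=∅
  n7('a'): parent n0 fail=0; on 'a' 0 → fail=0;  out ∅∪∅=∅
  n18('c'): parent n0 fail=0; on 'c' 0 → fail=0;  out ∅∪∅=∅
  n2('bb'): parent n1 fail=0; on 'b' 0 → fail=1;  out ∅∪∅=∅
  n8('ab'): parent n7 fail=0; on 'b' 0 → fail=1;  out ∅∪∅=∅
  n10('bc'): parent n1 fail=0; on 'c' 0 → fail=18;  out ∅∪∅=∅
  n19('cc'): parent n18 fail=0; on 'c' 0 → fail=18;  out ∅∪∅=∅
  n22('aa'): parent n7 fail=0; on 'a' 0 → fail=7;  out ∅∪∅=∅
  n27('cb'): parent n18 fail=0; on 'b' 0 → fail=1;  out ∅∪∅=∅
  n3('bbb'): parent n2 fail=1; on 'b' 1 → fail=2;  out ∅∪∅=∅
  n9('abb'): parent n8 fail=1; on 'b' 1 → fail=2;  out {1}∪∅={1}
  n11('bca'): parent n10 fail=18; on 'a' 18→0 → fail=7;  out ∅∪∅=∅
  n14('bcc'): parent n10 fail=18; on 'c' 18 → fail=19;  out ∅∪∅=∅
  n20('ccb'): parent n19 fail=18; on 'b' 18 → fail=27;  out ∅∪∅=∅
  n23('aaa'): parent n22 fail=7; on 'a' 7 → fail=22;  out {5}∪∅={5}
  n24('ccc'): parent n19 fail=18; on 'c' 18 → fail=19;  out ∅∪∅=∅
  n28('cbc'): parent n27 fail=1; on 'c' 1 → fail=10;  out {7}∪∅={7}
  n4('bbbb'): parent n3 fail=2; on 'b' 2 → fail=3;  out ∅∪∅=∅
  n12('bcaa'): parent n11 fail=7; on 'a' 7 → fail=22;  out ∅∪∅=∅
  n15('bcca'): parent n14 fail=19; on 'a' 19→18→0 → fail=7;  out ∅∪∅=∅
  n21('ccbc'): parent n20 fail=27; on 'c' 27 → fail=28;  out {4}∪{7}={4,7}
  n25('ccca'): parent n24 fail=19; on 'a' 19→18→0 → fail=7;  out ∅∪∅=∅
  n5('bbbba'): parent n4 fail=3; on 'a' 3→2→1→0 → fail=7;  out ∅∪∅=∅
  n13('bcaaa'): parent n12 fail=22; on 'a' 22 → fail=23;  out {2}∪{5}={2,5}
  n16('bccab'): parent n15 fail=7; on 'b' 7 → fail=8;  out ∅∪∅=∅
  n26('cccab'): parent n25 fail=7; on 'b' 7 → fail=8;  out {6}∪∅={6}
  n6('bbbbaa'): parent n5 fail=7; on 'a' 7 → fail=22;  out {0}∪∅={0}
  n17('bccabb'): parent n16 fail=8; on 'b' 8 → fail=9;  out {3}∪{1}={1,3}

Text stream:
[0] read 'b'  n0⇒n1
[1] read 'b'  n1⇒n2
[2] read 'c'  n2⇒n10 (fail-walked)
[3] read 'c'  n10⇒n14
[4] read 'b'  n14⇒n20 (fail-walked)
[5] read 'c'  n20⇒n21  ** P4@[2:5],P7@[3:5]
[6] read 'c'  n21⇒n14 (fail-walked)
[7] read 'a'  n14⇒n15
[8] read 'b'  n15⇒n16
[9] read 'b'  n16⇒n17  ** P1@[7:9],P3@[4:9]
[10] read 'a'  n17⇒n7 (fail-walked)
[11] read 'a'  n7⇒n22
[12] read 'a'  n22⇒n23  ** P5@[10:12]
[13] read 'a'  n23⇒n23 (fail-walked)  ** P5@[11:13]
[14] read 'a'  n23⇒n23 (fail-walked)  ** P5@[12:14]
[15] read 'a'  n23⇒n23 (fail-walked)  ** P5@[13:15]
[16] read 'b'  n23⇒n8 (fail-walked)
[17] read 'c'  n8⇒n10 (fail-walked)
[18] read 'c'  n10⇒n14
[19] read 'a'  n14⇒n15
[20] read 'b'  n15⇒n16
[21] read 'b'  n16⇒n17  ** P1@[19:21],P3@[16:21]
[22] read 'b'  n17⇒n3 (fail-walked)
[23] read 'b'  n3⇒n4
[24] read 'b'  n4⇒n4 (fail-walked)
[25] read 'b'  n4⇒n4 (fail-walked)
[26] read 'a'  n4⇒n5
[27] read 'a'  n5⇒n6  ** P0@[22:27]
[28] read 'a'  n6⇒n23 (fail-walked)  ** P5@[26:28]
[29] read 'a'  n23⇒n23 (fail-walked)  ** P5@[27:29]
[30] read 'c'  n23⇒n18 (fail-walked)
[31] read 'c'  n18⇒n19
[32] read 'c'  n19⇒n24
[33] read 'c'  n24⇒n24 (fail-walked)
[34] read 'c'  n24⇒n24 (fail-walked)
[35] read 'a'  n24⇒n25
[36] read 'b'  n25⇒n26  ** P6@[32:36]
[37] read 'a'  n26⇒n7 (fail-walked)
[38] read 'c'  n7⇒n18 (fail-walked)
[39] read 'b'  n18⇒n27
[40] read 'b'  n27⇒n2 (fail-walked)
[41] read 'b'  n2⇒n3
[42] read 'b'  n3⇒n4
[43] read 'a'  n4⇒n5

Result: [[5,4],[5,7],[9,1],[9,3],[12,5],[13,5],[14,5],[15,5],[21,1],[21,3],[27,0],[28,5],[29,5],[36,6]]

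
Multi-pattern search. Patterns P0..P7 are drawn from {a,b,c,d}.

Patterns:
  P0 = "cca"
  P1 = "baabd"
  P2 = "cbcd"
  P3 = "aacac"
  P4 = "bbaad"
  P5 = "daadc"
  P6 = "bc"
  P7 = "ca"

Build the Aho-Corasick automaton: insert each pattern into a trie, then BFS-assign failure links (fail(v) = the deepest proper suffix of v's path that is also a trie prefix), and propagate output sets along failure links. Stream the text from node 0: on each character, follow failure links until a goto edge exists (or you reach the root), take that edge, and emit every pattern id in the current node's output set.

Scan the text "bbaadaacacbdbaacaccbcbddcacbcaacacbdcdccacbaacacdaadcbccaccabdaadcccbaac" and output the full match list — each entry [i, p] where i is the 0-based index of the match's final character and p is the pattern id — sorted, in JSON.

Build automaton:
Trie nodes:
  0='ε' goto a→12 b→4 c→1 d→21
  1='c' goto a→27 b→9 c→2
  2='cc' goto a→3
  3='cca' goto ·  ←P0
  4='b' goto a→5 b→17 c→26
  5='ba' goto a→6
  6='baa' goto b→7
  7='baab' goto d→8
  8='baabd' goto ·  ←P1
  9='cb' goto c→10
  10='cbc' goto d→11
  11='cbcd' goto ·  ←P2
  12='a' goto a→13
  13='aa' goto c→14
  14='aac' goto a→15
  15='aaca' goto c→16
  16='aacac' goto ·  ←P3
  17='bb' goto a→18
  18='bba' goto a→19
  19='bbaa' goto d→20
  20='bbaad' goto ·  ←P4
  21='d' goto a→22
  22='da' goto a→23
  23='daa' goto d→24
  24='daad' goto c→25
  25='daadc' goto ·  ←P5
  26='bc' goto ·  ←P6
  27='ca' goto ·  ←P7

BFS fail/out derivation:
  fail(1) 'c': from fail(0)=0 chase 'c': 0 ⇒ 0;  out=∅∪out(0)=∅
  fail(4) 'b': from fail(0)=0 chase 'b': 0 ⇒ 0;  out=∅∪out(0)=∅
  fail(12) 'a': from fail(0)=0 chase 'a': 0 ⇒ 0;  out=∅∪out(0)=∅
  fail(21) 'd': from fail(0)=0 chase 'd': 0 ⇒ 0;  out=∅∪out(0)=∅
  fail(2) 'cc': from fail(1)=0 chase 'c': 0 ⇒ 1;  out=∅∪out(1)=∅
  fail(5) 'ba': from fail(4)=0 chase 'a': 0 ⇒ 12;  out=∅∪out(12)=∅
  fail(9) 'cb': from fail(1)=0 chase 'b': 0 ⇒ 4;  out=∅∪out(4)=∅
  fail(13) 'aa': from fail(12)=0 chase 'a': 0 ⇒ 12;  out=∅∪out(12)=∅
  fail(17) 'bb': from fail(4)=0 chase 'b': 0 ⇒ 4;  out=∅∪out(4)=∅
  fail(22) 'da': from fail(21)=0 chase 'a': 0 ⇒ 12;  out=∅∪out(12)=∅
  fail(26) 'bc': from fail(4)=0 chase 'c': 0 ⇒ 1;  out={6}∪out(1)={6}
  fail(27) 'ca': from fail(1)=0 chase 'a': 0 ⇒ 12;  out={7}∪out(12)={7}
  fail(3) 'cca': from fail(2)=1 chase 'a': 1 ⇒ 27;  out={0}∪out(27)={0,7}
  fail(6) 'baa': from fail(5)=12 chase 'a': 12 ⇒ 13;  out=∅∪out(13)=∅
  fail(10) 'cbc': from fail(9)=4 chase 'c': 4 ⇒ 26;  out=∅∪out(26)={6}
  fail(14) 'aac': from fail(13)=12 chase 'c': 12→0 ⇒ 1;  out=∅∪out(1)=∅
  fail(18) 'bba': from fail(17)=4 chase 'a': 4 ⇒ 5;  out=∅∪out(5)=∅
  fail(23) 'daa': from fail(22)=12 chase 'a': 12 ⇒ 13;  out=∅∪out(13)=∅
  fail(7) 'baab': from fail(6)=13 chase 'b': 13→12→0 ⇒ 4;  out=∅∪out(4)=∅
  fail(11) 'cbcd': from fail(10)=26 chase 'd': 26→1→0 ⇒ 21;  out={2}∪out(21)={2}
  fail(15) 'aaca': from fail(14)=1 chase 'a': 1 ⇒ 27;  out=∅∪out(27)={7}
  fail(19) 'bbaa': from fail(18)=5 chase 'a': 5 ⇒ 6;  out=∅∪out(6)=∅
  fail(24) 'daad': from fail(23)=13 chase 'd': 13→12→0 ⇒ 21;  out=∅∪out(21)=∅
  fail(8) 'baabd': from fail(7)=4 chase 'd': 4→0 ⇒ 21;  out={1}∪out(21)={1}
  fail(16) 'aacac': from fail(15)=27 chase 'c': 27→12→0 ⇒ 1;  out={3}∪out(1)={3}
  fail(20) 'bbaad': from fail(19)=6 chase 'd': 6→13→12→0 ⇒ 21;  out={4}∪out(21)={4}
  fail(25) 'daadc': from fail(24)=21 chase 'c': 21→0 ⇒ 1;  out={5}∪out(1)={5}

Text stream:
[0] read 'b'  n0⇒n4
[1] read 'b'  n4⇒n17
[2] read 'a'  n17⇒n18
[3] read 'a'  n18⇒n19
[4] read 'd'  n19⇒n20  ** P4@[0:4]
[5] read 'a'  n20⇒n22 ·f
[6] read 'a'  n22⇒n23
[7] read 'c'  n23⇒n14 ·f
[8] read 'a'  n14⇒n15  ** P7@[7:8]
[9] read 'c'  n15⇒n16  ** P3@[5:9]
[10] read 'b'  n16⇒n9 ·f
[11] read 'd'  n9⇒n21 ·f
[12] read 'b'  n21⇒n4 ·f
[13] read 'a'  n4⇒n5
[14] read 'a'  n5⇒n6
[15] read 'c'  n6⇒n14 ·f
[16] read 'a'  n14⇒n15  ** P7@[15:16]
[17] read 'c'  n15⇒n16  ** P3@[13:17]
[18] read 'c'  n16⇒n2 ·f
[19] read 'b'  n2⇒n9 ·f
[20] read 'c'  n9⇒n10  ** P6@[19:20]
[21] read 'b'  n10⇒n9 ·f
[22] read 'd'  n9⇒n21 ·f
[23] read 'd'  n21⇒n21 ·f
[24] read 'c'  n21⇒n1 ·f
[25] read 'a'  n1⇒n27  ** P7@[24:25]
[26] read 'c'  n27⇒n1 ·f
[27] read 'b'  n1⇒n9
[28] read 'c'  n9⇒n10  ** P6@[27:28]
[29] read 'a'  n10⇒n27 ·f  ** P7@[28:29]
[30] read 'a'  n27⇒n13 ·f
[31] read 'c'  n13⇒n14
[32] read 'a'  n14⇒n15  ** P7@[31:32]
[33] read 'c'  n15⇒n16  ** P3@[29:33]
[34] read 'b'  n16⇒n9 ·f
[35] read 'd'  n9⇒n21 ·f
[36] read 'c'  n21⇒n1 ·f
[37] read 'd'  n1⇒n21 ·f
[38] read 'c'  n21⇒n1 ·f
[39] read 'c'  n1⇒n2
[40] read 'a'  n2⇒n3  ** P0@[38:40],P7@[39:40]
[41] read 'c'  n3⇒n1 ·f
[42] read 'b'  n1⇒n9
[43] read 'a'  n9⇒n5 ·f
[44] read 'a'  n5⇒n6
[45] read 'c'  n6⇒n14 ·f
[46] read 'a'  n14⇒n15  ** P7@[45:46]
[47] read 'c'  n15⇒n16  ** P3@[43:47]
[48] read 'd'  n16⇒n21 ·f
[49] read 'a'  n21⇒n22
[50] read 'a'  n22⇒n23
[51] read 'd'  n23⇒n24
[52] read 'c'  n24⇒n25  ** P5@[48:52]
[53] read 'b'  n25⇒n9 ·f
[54] read 'c'  n9⇒n10  ** P6@[53:54]
[55] read 'c'  n10⇒n2 ·f
[56] read 'a'  n2⇒n3  ** P0@[54:56],P7@[55:56]
[57] read 'c'  n3⇒n1 ·f
[58] read 'c'  n1⇒n2
[59] read 'a'  n2⇒n3  ** P0@[57:59],P7@[58:59]
[60] read 'b'  n3⇒n4 ·f
[61] read 'd'  n4⇒n21 ·f
[62] read 'a'  n21⇒n22
[63] read 'a'  n22⇒n23
[64] read 'd'  n23⇒n24
[65] read 'c'  n24⇒n25  ** P5@[61:65]
[66] read 'c'  n25⇒n2 ·f
[67] read 'c'  n2⇒n2 ·f
[68] read 'b'  n2⇒n9 ·f
[69] read 'a'  n9⇒n5 ·f
[70] read 'a'  n5⇒n6
[71] read 'c'  n6⇒n14 ·f

Result: [[4,4],[8,7],[9,3],[16,7],[17,3],[20,6],[25,7],[28,6],[29,7],[32,7],[33,3],[40,0],[40,7],[46,7],[47,3],[52,5],[54,6],[56,0],[56,7],[59,0],[59,7],[65,5]]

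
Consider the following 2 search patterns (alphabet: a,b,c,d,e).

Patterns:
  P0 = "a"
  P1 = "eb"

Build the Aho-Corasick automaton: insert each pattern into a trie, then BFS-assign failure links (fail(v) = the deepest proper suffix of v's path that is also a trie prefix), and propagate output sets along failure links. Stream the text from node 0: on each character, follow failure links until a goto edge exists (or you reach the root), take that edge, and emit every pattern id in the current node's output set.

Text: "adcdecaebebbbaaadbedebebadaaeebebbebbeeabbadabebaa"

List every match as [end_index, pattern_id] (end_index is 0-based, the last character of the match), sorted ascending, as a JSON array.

Build automaton:
Trie nodes:
  n0 'ε': a→1 e→2
  n1 'a': ·  [P0 ends]
  n2 'e': b→3
  n3 'eb': ·  [P1 ends]

BFS fail/out derivation:
  fail(1) 'a': from fail(0)=0 chase 'a': 0 ⇒ 0;  out={0}∪out(0)={0}
  fail(2) 'e': from fail(0)=0 chase 'e': 0 ⇒ 0;  out=∅∪out(0)=∅
  fail(3) 'eb': from fail(2)=0 chase 'b': 0 ⇒ 0;  out={1}∪out(0)={1}

Run:
pos 0 'a': at 1  emit P0@[0:0]
pos 1 'd': at 0 (fail-walked)
pos 2 'c': at 0
pos 3 'd': at 0
pos 4 'e': at 2
pos 5 'c': at 0 (fail-walked)
pos 6 'a': at 1  emit P0@[6:6]
pos 7 'e': at 2 (fail-walked)
pos 8 'b': at 3  emit P1@[7:8]
pos 9 'e': at 2 (fail-walked)
pos 10 'b': at 3  emit P1@[9:10]
pos 11 'b': at 0 (fail-walked)
pos 12 'b': at 0
pos 13 'a': at 1  emit P0@[13:13]
pos 14 'a': at 1 (fail-walked)  emit P0@[14:14]
pos 15 'a': at 1 (fail-walked)  emit P0@[15:15]
pos 16 'd': at 0 (fail-walked)
pos 17 'b': at 0
pos 18 'e': at 2
pos 19 'd': at 0 (fail-walked)
pos 20 'e': at 2
pos 21 'b': at 3  emit P1@[20:21]
pos 22 'e': at 2 (fail-walked)
pos 23 'b': at 3  emit P1@[22:23]
pos 24 'a': at 1 (fail-walked)  emit P0@[24:24]
pos 25 'd': at 0 (fail-walked)
pos 26 'a': at 1  emit P0@[26:26]
pos 27 'a': at 1 (fail-walked)  emit P0@[27:27]
pos 28 'e': at 2 (fail-walked)
pos 29 'e': at 2 (fail-walked)
pos 30 'b': at 3  emit P1@[29:30]
pos 31 'e': at 2 (fail-walked)
pos 32 'b': at 3  emit P1@[31:32]
pos 33 'b': at 0 (fail-walked)
pos 34 'e': at 2
pos 35 'b': at 3  emit P1@[34:35]
pos 36 'b': at 0 (fail-walked)
pos 37 'e': at 2
pos 38 'e': at 2 (fail-walked)
pos 39 'a': at 1 (fail-walked)  emit P0@[39:39]
pos 40 'b': at 0 (fail-walked)
pos 41 'b': at 0
pos 42 'a': at 1  emit P0@[42:42]
pos 43 'd': at 0 (fail-walked)
pos 44 'a': at 1  emit P0@[44:44]
pos 45 'b': at 0 (fail-walked)
pos 46 'e': at 2
pos 47 'b': at 3  emit P1@[46:47]
pos 48 'a': at 1 (fail-walked)  emit P0@[48:48]
pos 49 'a': at 1 (fail-walked)  emit P0@[49:49]

Matches: [[0,0],[6,0],[8,1],[10,1],[13,0],[14,0],[15,0],[21,1],[23,1],[24,0],[26,0],[27,0],[30,1],[32,1],[35,1],[39,0],[42,0],[44,0],[47,1],[48,0],[49,0]]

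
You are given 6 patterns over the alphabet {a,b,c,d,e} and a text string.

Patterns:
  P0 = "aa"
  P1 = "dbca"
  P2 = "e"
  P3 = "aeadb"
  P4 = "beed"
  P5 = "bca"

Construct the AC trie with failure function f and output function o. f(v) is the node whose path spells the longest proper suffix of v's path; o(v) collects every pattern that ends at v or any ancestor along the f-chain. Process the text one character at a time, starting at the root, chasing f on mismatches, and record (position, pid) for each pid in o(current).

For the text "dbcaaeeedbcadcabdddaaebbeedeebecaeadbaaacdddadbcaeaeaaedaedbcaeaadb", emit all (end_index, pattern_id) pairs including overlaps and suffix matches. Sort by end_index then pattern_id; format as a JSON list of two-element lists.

Construct AC machine:
Trie (insert patterns):
  0='ε' goto a→1 b→12 d→3 e→7
  1='a' goto a→2 e→8
  2='aa' goto ·  ←P0
  3='d' goto b→4
  4='db' goto c→5
  5='dbc' goto a→6
  6='dbca' goto ·  ←P1
  7='e' goto ·  ←P2
  8='ae' goto a→9
  9='aea' goto d→10
  10='aead' goto b→11
  11='aeadb' goto ·  ←P3
  12='b' goto c→16 e→13
  13='be' goto e→14
  14='bee' goto d→15
  15='beed' goto ·  ←P4
  16='bc' goto a→17
  17='bca' goto ·  ←P5

Failure links (BFS by depth):
  fail(1) 'a': from fail(0)=0 chase 'a': 0 ⇒ 0;  out=∅∪out(0)=∅
  fail(3) 'd': from fail(0)=0 chase 'd': 0 ⇒ 0;  out=∅∪out(0)=∅
  fail(7) 'e': from fail(0)=0 chase 'e': 0 ⇒ 0;  out={2}∪out(0)={2}
  fail(12) 'b': from fail(0)=0 chase 'b': 0 ⇒ 0;  out=∅∪out(0)=∅
  fail(2) 'aa': from fail(1)=0 chase 'a': 0 ⇒ 1;  out={0}∪out(1)={0}
  fail(4) 'db': from fail(3)=0 chase 'b': 0 ⇒ 12;  out=∅∪out(12)=∅
  fail(8) 'ae': from fail(1)=0 chase 'e': 0 ⇒ 7;  out=∅∪out(7)={2}
  fail(13) 'be': from fail(12)=0 chase 'e': 0 ⇒ 7;  out=∅∪out(7)={2}
  fail(16) 'bc': from fail(12)=0 chase 'c': 0 ⇒ 0;  out=∅∪out(0)=∅
  fail(5) 'dbc': from fail(4)=12 chase 'c': 12 ⇒ 16;  out=∅∪out(16)=∅
  fail(9) 'aea': from fail(8)=7 chase 'a': 7→0 ⇒ 1;  out=∅∪out(1)=∅
  fail(14) 'bee': from fail(13)=7 chase 'e': 7→0 ⇒ 7;  out=∅∪out(7)={2}
  fail(17) 'bca': from fail(16)=0 chase 'a': 0 ⇒ 1;  out={5}∪out(1)={5}
  fail(6) 'dbca': from fail(5)=16 chase 'a': 16 ⇒ 17;  out={1}∪out(17)={1,5}
  fail(10) 'aead': from fail(9)=1 chase 'd': 1→0 ⇒ 3;  out=∅∪out(3)=∅
  fail(15) 'beed': from fail(14)=7 chase 'd': 7→0 ⇒ 3;  out={4}∪out(3)={4}
  fail(11) 'aeadb': from fail(10)=3 chase 'b': 3 ⇒ 4;  out={3}∪out(4)={3}

Text stream:
i=0 'd': node 0→3
i=1 'b': node 3→4
i=2 'c': node 4→5
i=3 'a': node 5→6  → match P1@[0:3],P5@[1:3]
i=4 'a': node 6→2 (via fail)  → match P0@[3:4]
i=5 'e': node 2→8 (via fail)  → match P2@[5:5]
i=6 'e': node 8→7 (via fail)  → match P2@[6:6]
i=7 'e': node 7→7 (via fail)  → match P2@[7:7]
i=8 'd': node 7→3 (via fail)
i=9 'b': node 3→4
i=10 'c': node 4→5
i=11 'a': node 5→6  → match P1@[8:11],P5@[9:11]
i=12 'd': node 6→3 (via fail)
i=13 'c': node 3→0 (via fail)
i=14 'a': node 0→1
i=15 'b': node 1→12 (via fail)
i=16 'd': node 12→3 (via fail)
i=17 'd': node 3→3 (via fail)
i=18 'd': node 3→3 (via fail)
i=19 'a': node 3→1 (via fail)
i=20 'a': node 1→2  → match P0@[19:20]
i=21 'e': node 2→8 (via fail)  → match P2@[21:21]
i=22 'b': node 8→12 (via fail)
i=23 'b': node 12→12 (via fail)
i=24 'e': node 12→13  → match P2@[24:24]
i=25 'e': node 13→14  → match P2@[25:25]
i=26 'd': node 14→15  → match P4@[23:26]
i=27 'e': node 15→7 (via fail)  → match P2@[27:27]
i=28 'e': node 7→7 (via fail)  → match P2@[28:28]
i=29 'b': node 7→12 (via fail)
i=30 'e': node 12→13  → match P2@[30:30]
i=31 'c': node 13→0 (via fail)
i=32 'a': node 0→1
i=33 'e': node 1→8  → match P2@[33:33]
i=34 'a': node 8→9
i=35 'd': node 9→10
i=36 'b': node 10→11  → match P3@[32:36]
i=37 'a': node 11→1 (via fail)
i=38 'a': node 1→2  → match P0@[37:38]
i=39 'a': node 2→2 (via fail)  → match P0@[38:39]
i=40 'c': node 2→0 (via fail)
i=41 'd': node 0→3
i=42 'd': node 3→3 (via fail)
i=43 'd': node 3→3 (via fail)
i=44 'a': node 3→1 (via fail)
i=45 'd': node 1→3 (via fail)
i=46 'b': node 3→4
i=47 'c': node 4→5
i=48 'a': node 5→6  → match P1@[45:48],P5@[46:48]
i=49 'e': node 6→8 (via fail)  → match P2@[49:49]
i=50 'a': node 8→9
i=51 'e': node 9→8 (via fail)  → match P2@[51:51]
i=52 'a': node 8→9
i=53 'a': node 9→2 (via fail)  → match P0@[52:53]
i=54 'e': node 2→8 (via fail)  → match P2@[54:54]
i=55 'd': node 8→3 (via fail)
i=56 'a': node 3→1 (via fail)
i=57 'e': node 1→8  → match P2@[57:57]
i=58 'd': node 8→3 (via fail)
i=59 'b': node 3→4
i=60 'c': node 4→5
i=61 'a': node 5→6  → match P1@[58:61],P5@[59:61]
i=62 'e': node 6→8 (via fail)  → match P2@[62:62]
i=63 'a': node 8→9
i=64 'a': node 9→2 (via fail)  → match P0@[63:64]
i=65 'd': node 2→3 (via fail)
i=66 'b': node 3→4

Matches: [[3,1],[3,5],[4,0],[5,2],[6,2],[7,2],[11,1],[11,5],[20,0],[21,2],[24,2],[25,2],[26,4],[27,2],[28,2],[30,2],[33,2],[36,3],[38,0],[39,0],[48,1],[48,5],[49,2],[51,2],[53,0],[54,2],[57,2],[61,1],[61,5],[62,2],[64,0]]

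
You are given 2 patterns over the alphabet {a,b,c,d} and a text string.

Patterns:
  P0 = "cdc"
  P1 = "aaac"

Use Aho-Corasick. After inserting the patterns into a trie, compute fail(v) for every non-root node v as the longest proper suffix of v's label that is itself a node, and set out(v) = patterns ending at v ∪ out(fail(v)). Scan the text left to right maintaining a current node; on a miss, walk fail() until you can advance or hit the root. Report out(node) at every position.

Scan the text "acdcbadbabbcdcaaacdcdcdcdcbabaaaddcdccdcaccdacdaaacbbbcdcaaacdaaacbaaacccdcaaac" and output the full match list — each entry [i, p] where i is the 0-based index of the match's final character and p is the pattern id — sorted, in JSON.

Build:
Trie (insert patterns):
  0='ε' goto a→4 c→1
  1='c' goto d→2
  2='cd' goto c→3
  3='cdc' goto ·  [P0 ends]
  4='a' goto a→5
  5='aa' goto a→6
  6='aaa' goto c→7
  7='aaac' goto ·  [P1 ends]

Failure links (BFS by depth):
  fail(1) 'c': from fail(0)=0 chase 'c': 0 ⇒ 0;  out=∅∪out(0)=∅
  fail(4) 'a': from fail(0)=0 chase 'a': 0 ⇒ 0;  out=∅∪out(0)=∅
  fail(2) 'cd': from fail(1)=0 chase 'd': 0 ⇒ 0;  out=∅∪out(0)=∅
  fail(5) 'aa': from fail(4)=0 chase 'a': 0 ⇒ 4;  out=∅∪out(4)=∅
  fail(3) 'cdc': from fail(2)=0 chase 'c': 0 ⇒ 1;  out={0}∪out(1)={0}
  fail(6) 'aaa': from fail(5)=4 chase 'a': 4 ⇒ 5;  out=∅∪out(5)=∅
  fail(7) 'aaac': from fail(6)=5 chase 'c': 5→4→0 ⇒ 1;  out={1}∪out(1)={1}

Scan:
[0] read 'a'  n0⇒n4
[1] read 'c'  n4⇒n1 ·f
[2] read 'd'  n1⇒n2
[3] read 'c'  n2⇒n3  emit P0@[1:3]
[4] read 'b'  n3⇒n0 ·f
[5] read 'a'  n0⇒n4
[6] read 'd'  n4⇒n0 ·f
[7] read 'b'  n0⇒n0
[8] read 'a'  n0⇒n4
[9] read 'b'  n4⇒n0 ·f
[10] read 'b'  n0⇒n0
[11] read 'c'  n0⇒n1
[12] read 'd'  n1⇒n2
[13] read 'c'  n2⇒n3  emit P0@[11:13]
[14] read 'a'  n3⇒n4 ·f
[15] read 'a'  n4⇒n5
[16] read 'a'  n5⇒n6
[17] read 'c'  n6⇒n7  emit P1@[14:17]
[18] read 'd'  n7⇒n2 ·f
[19] read 'c'  n2⇒n3  emit P0@[17:19]
[20] read 'd'  n3⇒n2 ·f
[21] read 'c'  n2⇒n3  emit P0@[19:21]
[22] read 'd'  n3⇒n2 ·f
[23] read 'c'  n2⇒n3  emit P0@[21:23]
[24] read 'd'  n3⇒n2 ·f
[25] read 'c'  n2⇒n3  emit P0@[23:25]
[26] read 'b'  n3⇒n0 ·f
[27] read 'a'  n0⇒n4
[28] read 'b'  n4⇒n0 ·f
[29] read 'a'  n0⇒n4
[30] read 'a'  n4⇒n5
[31] read 'a'  n5⇒n6
[32] read 'd'  n6⇒n0 ·f
[33] read 'd'  n0⇒n0
[34] read 'c'  n0⇒n1
[35] read 'd'  n1⇒n2
[36] read 'c'  n2⇒n3  emit P0@[34:36]
[37] read 'c'  n3⇒n1 ·f
[38] read 'd'  n1⇒n2
[39] read 'c'  n2⇒n3  emit P0@[37:39]
[40] read 'a'  n3⇒n4 ·f
[41] read 'c'  n4⇒n1 ·f
[42] read 'c'  n1⇒n1 ·f
[43] read 'd'  n1⇒n2
[44] read 'a'  n2⇒n4 ·f
[45] read 'c'  n4⇒n1 ·f
[46] read 'd'  n1⇒n2
[47] read 'a'  n2⇒n4 ·f
[48] read 'a'  n4⇒n5
[49] read 'a'  n5⇒n6
[50] read 'c'  n6⇒n7  emit P1@[47:50]
[51] read 'b'  n7⇒n0 ·f
[52] read 'b'  n0⇒n0
[53] read 'b'  n0⇒n0
[54] read 'c'  n0⇒n1
[55] read 'd'  n1⇒n2
[56] read 'c'  n2⇒n3  emit P0@[54:56]
[57] read 'a'  n3⇒n4 ·f
[58] read 'a'  n4⇒n5
[59] read 'a'  n5⇒n6
[60] read 'c'  n6⇒n7  emit P1@[57:60]
[61] read 'd'  n7⇒n2 ·f
[62] read 'a'  n2⇒n4 ·f
[63] read 'a'  n4⇒n5
[64] read 'a'  n5⇒n6
[65] read 'c'  n6⇒n7  emit P1@[62:65]
[66] read 'b'  n7⇒n0 ·f
[67] read 'a'  n0⇒n4
[68] read 'a'  n4⇒n5
[69] read 'a'  n5⇒n6
[70] read 'c'  n6⇒n7  emit P1@[67:70]
[71] read 'c'  n7⇒n1 ·f
[72] read 'c'  n1⇒n1 ·f
[73] read 'd'  n1⇒n2
[74] read 'c'  n2⇒n3  emit P0@[72:74]
[75] read 'a'  n3⇒n4 ·f
[76] read 'a'  n4⇒n5
[77] read 'a'  n5⇒n6
[78] read 'c'  n6⇒n7  emit P1@[75:78]

Matches: [[3,0],[13,0],[17,1],[19,0],[21,0],[23,0],[25,0],[36,0],[39,0],[50,1],[56,0],[60,1],[65,1],[70,1],[74,0],[78,1]]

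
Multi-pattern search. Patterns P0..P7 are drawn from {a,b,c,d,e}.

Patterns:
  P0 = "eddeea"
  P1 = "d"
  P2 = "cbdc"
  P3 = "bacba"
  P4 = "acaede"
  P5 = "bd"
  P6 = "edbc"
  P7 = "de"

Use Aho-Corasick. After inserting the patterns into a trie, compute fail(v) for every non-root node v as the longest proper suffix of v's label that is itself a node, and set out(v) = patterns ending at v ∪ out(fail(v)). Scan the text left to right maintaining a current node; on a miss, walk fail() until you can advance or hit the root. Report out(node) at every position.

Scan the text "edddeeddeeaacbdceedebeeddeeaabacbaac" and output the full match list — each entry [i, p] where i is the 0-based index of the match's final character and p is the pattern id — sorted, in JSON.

Build automaton:
Trie (insert patterns):
  0='ε' goto a→17 b→12 c→8 d→7 e→1
  1='e' goto d→2
  2='ed' goto b→24 d→3
  3='edd' goto e→4
  4='edde' goto e→5
  5='eddee' goto a→6
  6='eddeea' goto ·  [P0 ends]
  7='d' goto e→26  [P1 ends]
  8='c' goto b→9
  9='cb' goto d→10
  10='cbd' goto c→11
  11='cbdc' goto ·  [P2 ends]
  12='b' goto a→13 d→23
  13='ba' goto c→14
  14='bac' goto b→15
  15='bacb' goto a→16
  16='bacba' goto ·  [P3 ends]
  17='a' goto c→18
  18='ac' goto a→19
  19='aca' goto e→20
  20='acae' goto d→21
  21='acaed' goto e→22
  22='acaede' goto ·  [P4 ends]
  23='bd' goto ·  [P5 ends]
  24='edb' goto c→25
  25='edbc' goto ·  [P6 ends]
  26='de' goto ·  [P7 ends]

BFS fail/out derivation:
  n1('e'): parent n0 fail=0; on 'e' 0 → fail=0;  out ∅∪∅=∅
  n7('d'): parent n0 fail=0; on 'd' 0 → fail=0;  out {1}∪∅={1}
  n8('c'): parent n0 fail=0; on 'c' 0 → fail=0;  out ∅∪∅=∅
  n12('b'): parent n0 fail=0; on 'b' 0 → fail=0;  out ∅∪∅=∅
  n17('a'): parent n0 fail=0; on 'a' 0 → fail=0;  out ∅∪∅=∅
  n2('ed'): parent n1 fail=0; on 'd' 0 → fail=7;  out ∅∪{1}={1}
  n9('cb'): parent n8 fail=0; on 'b' 0 → fail=12;  out ∅∪∅=∅
  n13('ba'): parent n12 fail=0; on 'a' 0 → fail=17;  out ∅∪∅=∅
  n18('ac'): parent n17 fail=0; on 'c' 0 → fail=8;  out ∅∪∅=∅
  n23('bd'): parent n12 fail=0; on 'd' 0 → fail=7;  out {5}∪{1}={1,5}
  n26('de'): parent n7 fail=0; on 'e' 0 → fail=1;  out {7}∪∅={7}
  n3('edd'): parent n2 fail=7; on 'd' 7→0 → fail=7;  out ∅∪{1}={1}
  n10('cbd'): parent n9 fail=12; on 'd' 12 → fail=23;  out ∅∪{1,5}={1,5}
  n14('bac'): parent n13 fail=17; on 'c' 17 → fail=18;  out ∅∪∅=∅
  n19('aca'): parent n18 fail=8; on 'a' 8→0 → fail=17;  out ∅∪∅=∅
  n24('edb'): parent n2 fail=7; on 'b' 7→0 → fail=12;  out ∅∪∅=∅
  n4('edde'): parent n3 fail=7; on 'e' 7 → fail=26;  out ∅∪{7}={7}
  n11('cbdc'): parent n10 fail=23; on 'c' 23→7→0 → fail=8;  out {2}∪∅={2}
  n15('bacb'): parent n14 fail=18; on 'b' 18→8 → fail=9;  out ∅∪∅=∅
  n20('acae'): parent n19 fail=17; on 'e' 17→0 → fail=1;  out ∅∪∅=∅
  n25('edbc'): parent n24 fail=12; on 'c' 12→0 → fail=8;  out {6}∪∅={6}
  n5('eddee'): parent n4 fail=26; on 'e' 26→1→0 → fail=1;  out ∅∪∅=∅
  n16('bacba'): parent n15 fail=9; on 'a' 9→12 → fail=13;  out {3}∪∅={3}
  n21('acaed'): parent n20 fail=1; on 'd' 1 → fail=2;  out ∅∪{1}={1}
  n6('eddeea'): parent n5 fail=1; on 'a' 1→0 → fail=17;  out {0}∪∅={0}
  n22('acaede'): parent n21 fail=2; on 'e' 2→7 → fail=26;  out {4}∪{7}={4,7}

Scan:
i=0 'e': node 0→1
i=1 'd': node 1→2  emit P1@[1:1]
i=2 'd': node 2→3  emit P1@[2:2]
i=3 'd': node 3→7 (via fail)  emit P1@[3:3]
i=4 'e': node 7→26  emit P7@[3:4]
i=5 'e': node 26→1 (via fail)
i=6 'd': node 1→2  emit P1@[6:6]
i=7 'd': node 2→3  emit P1@[7:7]
i=8 'e': node 3→4  emit P7@[7:8]
i=9 'e': node 4→5
i=10 'a': node 5→6  emit P0@[5:10]
i=11 'a': node 6→17 (via fail)
i=12 'c': node 17→18
i=13 'b': node 18→9 (via fail)
i=14 'd': node 9→10  emit P1@[14:14],P5@[13:14]
i=15 'c': node 10→11  emit P2@[12:15]
i=16 'e': node 11→1 (via fail)
i=17 'e': node 1→1 (via fail)
i=18 'd': node 1→2  emit P1@[18:18]
i=19 'e': node 2→26 (via fail)  emit P7@[18:19]
i=20 'b': node 26→12 (via fail)
i=21 'e': node 12→1 (via fail)
i=22 'e': node 1→1 (via fail)
i=23 'd': node 1→2  emit P1@[23:23]
i=24 'd': node 2→3  emit P1@[24:24]
i=25 'e': node 3→4  emit P7@[24:25]
i=26 'e': node 4→5
i=27 'a': node 5→6  emit P0@[22:27]
i=28 'a': node 6→17 (via fail)
i=29 'b': node 17→12 (via fail)
i=30 'a': node 12→13
i=31 'c': node 13→14
i=32 'b': node 14→15
i=33 'a': node 15→16  emit P3@[29:33]
i=34 'a': node 16→17 (via fail)
i=35 'c': node 17→18

Result: [[1,1],[2,1],[3,1],[4,7],[6,1],[7,1],[8,7],[10,0],[14,1],[14,5],[15,2],[18,1],[19,7],[23,1],[24,1],[25,7],[27,0],[33,3]]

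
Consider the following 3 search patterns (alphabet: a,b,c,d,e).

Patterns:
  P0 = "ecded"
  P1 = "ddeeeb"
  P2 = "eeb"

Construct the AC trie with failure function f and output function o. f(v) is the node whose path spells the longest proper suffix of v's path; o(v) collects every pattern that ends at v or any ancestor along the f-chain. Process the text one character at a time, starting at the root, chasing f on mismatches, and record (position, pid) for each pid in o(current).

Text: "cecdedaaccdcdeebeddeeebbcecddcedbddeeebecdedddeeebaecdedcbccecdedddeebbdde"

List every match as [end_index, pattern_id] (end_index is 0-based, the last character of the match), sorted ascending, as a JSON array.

Construct AC machine:
Trie (insert patterns):
  0='ε' goto d→6 e→1
  1='e' goto c→2 e→12
  2='ec' goto d→3
  3='ecd' goto e→4
  4='ecde' goto d→5
  5='ecded' goto ·  [P0 ends]
  6='d' goto d→7
  7='dd' goto e→8
  8='dde' goto e→9
  9='ddee' goto e→10
  10='ddeee' goto b→11
  11='ddeeeb' goto ·  [P1 ends]
  12='ee' goto b→13
  13='eeb' goto ·  [P2 ends]

Failure links (BFS by depth):
  n1('e'): parent n0 fail=0; on 'e' 0 → fail=0;  out ∅∪∅=∅
  n6('d'): parent n0 fail=0; on 'd' 0 → fail=0;  out ∅∪∅=∅
  n2('ec'): parent n1 fail=0; on 'c' 0 → fail=0;  out ∅∪∅=∅
  n7('dd'): parent n6 fail=0; on 'd' 0 → fail=6;  out ∅∪∅=∅
  n12('ee'): parent n1 fail=0; on 'e' 0 → fail=1;  out ∅∪∅=∅
  n3('ecd'): parent n2 fail=0; on 'd' 0 → fail=6;  out ∅∪∅=∅
  n8('dde'): parent n7 fail=6; on 'e' 6→0 → fail=1;  out ∅∪∅=∅
  n13('eeb'): parent n12 fail=1; on 'b' 1→0 → fail=0;  out {2}∪∅={2}
  n4('ecde'): parent n3 fail=6; on 'e' 6→0 → fail=1;  out ∅∪∅=∅
  n9('ddee'): parent n8 fail=1; on 'e' 1 → fail=12;  out ∅∪∅=∅
  n5('ecded'): parent n4 fail=1; on 'd' 1→0 → fail=6;  out {0}∪∅={0}
  n10('ddeee'): parent n9 fail=12; on 'e' 12→1 → fail=12;  out ∅∪∅=∅
  n11('ddeeeb'): parent n10 fail=12; on 'b' 12 → fail=13;  out {1}∪{2}={1,2}

Run:
[0] read 'c'  n0⇒n0
[1] read 'e'  n0⇒n1
[2] read 'c'  n1⇒n2
[3] read 'd'  n2⇒n3
[4] read 'e'  n3⇒n4
[5] read 'd'  n4⇒n5  emit P0@[1:5]
[6] read 'a'  n5⇒n0 (via fail)
[7] read 'a'  n0⇒n0
[8] read 'c'  n0⇒n0
[9] read 'c'  n0⇒n0
[10] read 'd'  n0⇒n6
[11] read 'c'  n6⇒n0 (via fail)
[12] read 'd'  n0⇒n6
[13] read 'e'  n6⇒n1 (via fail)
[14] read 'e'  n1⇒n12
[15] read 'b'  n12⇒n13  emit P2@[13:15]
[16] read 'e'  n13⇒n1 (via fail)
[17] read 'd'  n1⇒n6 (via fail)
[18] read 'd'  n6⇒n7
[19] read 'e'  n7⇒n8
[20] read 'e'  n8⇒n9
[21] read 'e'  n9⇒n10
[22] read 'b'  n10⇒n11  emit P1@[17:22],P2@[20:22]
[23] read 'b'  n11⇒n0 (via fail)
[24] read 'c'  n0⇒n0
[25] read 'e'  n0⇒n1
[26] read 'c'  n1⇒n2
[27] read 'd'  n2⇒n3
[28] read 'd'  n3⇒n7 (via fail)
[29] read 'c'  n7⇒n0 (via fail)
[30] read 'e'  n0⇒n1
[31] read 'd'  n1⇒n6 (via fail)
[32] read 'b'  n6⇒n0 (via fail)
[33] read 'd'  n0⇒n6
[34] read 'd'  n6⇒n7
[35] read 'e'  n7⇒n8
[36] read 'e'  n8⇒n9
[37] read 'e'  n9⇒n10
[38] read 'b'  n10⇒n11  emit P1@[33:38],P2@[36:38]
[39] read 'e'  n11⇒n1 (via fail)
[40] read 'c'  n1⇒n2
[41] read 'd'  n2⇒n3
[42] read 'e'  n3⇒n4
[43] read 'd'  n4⇒n5  emit P0@[39:43]
[44] read 'd'  n5⇒n7 (via fail)
[45] read 'd'  n7⇒n7 (via fail)
[46] read 'e'  n7⇒n8
[47] read 'e'  n8⇒n9
[48] read 'e'  n9⇒n10
[49] read 'b'  n10⇒n11  emit P1@[44:49],P2@[47:49]
[50] read 'a'  n11⇒n0 (via fail)
[51] read 'e'  n0⇒n1
[52] read 'c'  n1⇒n2
[53] read 'd'  n2⇒n3
[54] read 'e'  n3⇒n4
[55] read 'd'  n4⇒n5  emit P0@[51:55]
[56] read 'c'  n5⇒n0 (via fail)
[57] read 'b'  n0⇒n0
[58] read 'c'  n0⇒n0
[59] read 'c'  n0⇒n0
[60] read 'e'  n0⇒n1
[61] read 'c'  n1⇒n2
[62] read 'd'  n2⇒n3
[63] read 'e'  n3⇒n4
[64] read 'd'  n4⇒n5  emit P0@[60:64]
[65] read 'd'  n5⇒n7 (via fail)
[66] read 'd'  n7⇒n7 (via fail)
[67] read 'e'  n7⇒n8
[68] read 'e'  n8⇒n9
[69] read 'b'  n9⇒n13 (via fail)  emit P2@[67:69]
[70] read 'b'  n13⇒n0 (via fail)
[71] read 'd'  n0⇒n6
[72] read 'd'  n6⇒n7
[73] read 'e'  n7⇒n8

Result: [[5,0],[15,2],[22,1],[22,2],[38,1],[38,2],[43,0],[49,1],[49,2],[55,0],[64,0],[69,2]]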